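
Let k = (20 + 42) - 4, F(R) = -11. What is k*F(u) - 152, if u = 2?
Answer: -790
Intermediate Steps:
k = 58 (k = 62 - 4 = 58)
k*F(u) - 152 = 58*(-11) - 152 = -638 - 152 = -790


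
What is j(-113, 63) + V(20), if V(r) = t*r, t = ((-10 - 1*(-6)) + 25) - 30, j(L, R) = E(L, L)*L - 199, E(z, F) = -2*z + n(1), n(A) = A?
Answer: -26030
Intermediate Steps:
E(z, F) = 1 - 2*z (E(z, F) = -2*z + 1 = 1 - 2*z)
j(L, R) = -199 + L*(1 - 2*L) (j(L, R) = (1 - 2*L)*L - 199 = L*(1 - 2*L) - 199 = -199 + L*(1 - 2*L))
t = -9 (t = ((-10 + 6) + 25) - 30 = (-4 + 25) - 30 = 21 - 30 = -9)
V(r) = -9*r
j(-113, 63) + V(20) = (-199 - 113 - 2*(-113)²) - 9*20 = (-199 - 113 - 2*12769) - 180 = (-199 - 113 - 25538) - 180 = -25850 - 180 = -26030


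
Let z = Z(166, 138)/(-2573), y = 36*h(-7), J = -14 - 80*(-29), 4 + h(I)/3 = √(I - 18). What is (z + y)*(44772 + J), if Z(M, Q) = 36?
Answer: -52330586616/2573 + 25422120*I ≈ -2.0338e+7 + 2.5422e+7*I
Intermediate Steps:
h(I) = -12 + 3*√(-18 + I) (h(I) = -12 + 3*√(I - 18) = -12 + 3*√(-18 + I))
J = 2306 (J = -14 + 2320 = 2306)
y = -432 + 540*I (y = 36*(-12 + 3*√(-18 - 7)) = 36*(-12 + 3*√(-25)) = 36*(-12 + 3*(5*I)) = 36*(-12 + 15*I) = -432 + 540*I ≈ -432.0 + 540.0*I)
z = -36/2573 (z = 36/(-2573) = 36*(-1/2573) = -36/2573 ≈ -0.013991)
(z + y)*(44772 + J) = (-36/2573 + (-432 + 540*I))*(44772 + 2306) = (-1111572/2573 + 540*I)*47078 = -52330586616/2573 + 25422120*I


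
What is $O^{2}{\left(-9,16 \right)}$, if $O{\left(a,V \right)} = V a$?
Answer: $20736$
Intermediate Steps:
$O^{2}{\left(-9,16 \right)} = \left(16 \left(-9\right)\right)^{2} = \left(-144\right)^{2} = 20736$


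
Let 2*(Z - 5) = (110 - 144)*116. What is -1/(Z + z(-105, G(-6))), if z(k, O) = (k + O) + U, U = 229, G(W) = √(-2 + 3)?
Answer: 1/1842 ≈ 0.00054289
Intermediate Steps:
G(W) = 1 (G(W) = √1 = 1)
Z = -1967 (Z = 5 + ((110 - 144)*116)/2 = 5 + (-34*116)/2 = 5 + (½)*(-3944) = 5 - 1972 = -1967)
z(k, O) = 229 + O + k (z(k, O) = (k + O) + 229 = (O + k) + 229 = 229 + O + k)
-1/(Z + z(-105, G(-6))) = -1/(-1967 + (229 + 1 - 105)) = -1/(-1967 + 125) = -1/(-1842) = -1*(-1/1842) = 1/1842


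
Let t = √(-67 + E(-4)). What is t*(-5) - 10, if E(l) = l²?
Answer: -10 - 5*I*√51 ≈ -10.0 - 35.707*I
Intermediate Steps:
t = I*√51 (t = √(-67 + (-4)²) = √(-67 + 16) = √(-51) = I*√51 ≈ 7.1414*I)
t*(-5) - 10 = (I*√51)*(-5) - 10 = -5*I*√51 - 10 = -10 - 5*I*√51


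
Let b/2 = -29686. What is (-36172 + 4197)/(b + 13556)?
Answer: 31975/45816 ≈ 0.69790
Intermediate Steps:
b = -59372 (b = 2*(-29686) = -59372)
(-36172 + 4197)/(b + 13556) = (-36172 + 4197)/(-59372 + 13556) = -31975/(-45816) = -31975*(-1/45816) = 31975/45816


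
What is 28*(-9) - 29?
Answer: -281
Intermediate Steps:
28*(-9) - 29 = -252 - 29 = -281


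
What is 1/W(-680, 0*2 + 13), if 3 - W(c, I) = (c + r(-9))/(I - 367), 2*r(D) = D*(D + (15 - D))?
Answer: 708/629 ≈ 1.1256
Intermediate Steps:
r(D) = 15*D/2 (r(D) = (D*(D + (15 - D)))/2 = (D*15)/2 = (15*D)/2 = 15*D/2)
W(c, I) = 3 - (-135/2 + c)/(-367 + I) (W(c, I) = 3 - (c + (15/2)*(-9))/(I - 367) = 3 - (c - 135/2)/(-367 + I) = 3 - (-135/2 + c)/(-367 + I))
1/W(-680, 0*2 + 13) = 1/((-2067/2 - 1*(-680) + 3*(0*2 + 13))/(-367 + (0*2 + 13))) = 1/((-2067/2 + 680 + 3*(0 + 13))/(-367 + (0 + 13))) = 1/((-2067/2 + 680 + 3*13)/(-367 + 13)) = 1/((-2067/2 + 680 + 39)/(-354)) = 1/(-1/354*(-629/2)) = 1/(629/708) = 708/629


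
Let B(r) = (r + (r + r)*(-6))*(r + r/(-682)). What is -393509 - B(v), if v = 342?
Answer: 27627463/31 ≈ 8.9121e+5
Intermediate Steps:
B(r) = -681*r**2/62 (B(r) = (r + (2*r)*(-6))*(r + r*(-1/682)) = (r - 12*r)*(r - r/682) = (-11*r)*(681*r/682) = -681*r**2/62)
-393509 - B(v) = -393509 - (-681)*342**2/62 = -393509 - (-681)*116964/62 = -393509 - 1*(-39826242/31) = -393509 + 39826242/31 = 27627463/31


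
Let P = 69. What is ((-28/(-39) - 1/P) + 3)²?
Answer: 11035684/804609 ≈ 13.716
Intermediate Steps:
((-28/(-39) - 1/P) + 3)² = ((-28/(-39) - 1/69) + 3)² = ((-28*(-1/39) - 1*1/69) + 3)² = ((28/39 - 1/69) + 3)² = (631/897 + 3)² = (3322/897)² = 11035684/804609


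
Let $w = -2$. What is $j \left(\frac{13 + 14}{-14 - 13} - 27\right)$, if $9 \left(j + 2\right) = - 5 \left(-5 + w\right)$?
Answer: $- \frac{476}{9} \approx -52.889$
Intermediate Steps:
$j = \frac{17}{9}$ ($j = -2 + \frac{\left(-5\right) \left(-5 - 2\right)}{9} = -2 + \frac{\left(-5\right) \left(-7\right)}{9} = -2 + \frac{1}{9} \cdot 35 = -2 + \frac{35}{9} = \frac{17}{9} \approx 1.8889$)
$j \left(\frac{13 + 14}{-14 - 13} - 27\right) = \frac{17 \left(\frac{13 + 14}{-14 - 13} - 27\right)}{9} = \frac{17 \left(\frac{27}{-27} - 27\right)}{9} = \frac{17 \left(27 \left(- \frac{1}{27}\right) - 27\right)}{9} = \frac{17 \left(-1 - 27\right)}{9} = \frac{17}{9} \left(-28\right) = - \frac{476}{9}$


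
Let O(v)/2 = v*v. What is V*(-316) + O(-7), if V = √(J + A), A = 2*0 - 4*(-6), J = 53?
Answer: 98 - 316*√77 ≈ -2674.9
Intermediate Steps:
A = 24 (A = 0 + 24 = 24)
O(v) = 2*v² (O(v) = 2*(v*v) = 2*v²)
V = √77 (V = √(53 + 24) = √77 ≈ 8.7750)
V*(-316) + O(-7) = √77*(-316) + 2*(-7)² = -316*√77 + 2*49 = -316*√77 + 98 = 98 - 316*√77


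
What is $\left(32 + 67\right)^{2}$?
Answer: $9801$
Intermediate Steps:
$\left(32 + 67\right)^{2} = 99^{2} = 9801$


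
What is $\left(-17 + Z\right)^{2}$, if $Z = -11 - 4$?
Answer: $1024$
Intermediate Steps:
$Z = -15$
$\left(-17 + Z\right)^{2} = \left(-17 - 15\right)^{2} = \left(-32\right)^{2} = 1024$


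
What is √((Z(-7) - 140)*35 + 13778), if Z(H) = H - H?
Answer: √8878 ≈ 94.223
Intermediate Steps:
Z(H) = 0
√((Z(-7) - 140)*35 + 13778) = √((0 - 140)*35 + 13778) = √(-140*35 + 13778) = √(-4900 + 13778) = √8878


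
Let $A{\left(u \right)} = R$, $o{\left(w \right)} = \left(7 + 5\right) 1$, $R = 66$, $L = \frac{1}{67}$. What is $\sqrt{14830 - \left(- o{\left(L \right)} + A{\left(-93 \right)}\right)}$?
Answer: $2 \sqrt{3694} \approx 121.56$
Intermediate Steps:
$L = \frac{1}{67} \approx 0.014925$
$o{\left(w \right)} = 12$ ($o{\left(w \right)} = 12 \cdot 1 = 12$)
$A{\left(u \right)} = 66$
$\sqrt{14830 - \left(- o{\left(L \right)} + A{\left(-93 \right)}\right)} = \sqrt{14830 + \left(12 - 66\right)} = \sqrt{14830 - 54} = \sqrt{14776} = 2 \sqrt{3694}$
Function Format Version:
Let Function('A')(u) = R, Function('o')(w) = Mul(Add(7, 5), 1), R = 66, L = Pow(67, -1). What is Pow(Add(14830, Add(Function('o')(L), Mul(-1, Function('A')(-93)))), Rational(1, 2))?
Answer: Mul(2, Pow(3694, Rational(1, 2))) ≈ 121.56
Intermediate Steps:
L = Rational(1, 67) ≈ 0.014925
Function('o')(w) = 12 (Function('o')(w) = Mul(12, 1) = 12)
Function('A')(u) = 66
Pow(Add(14830, Add(Function('o')(L), Mul(-1, Function('A')(-93)))), Rational(1, 2)) = Pow(Add(14830, Add(12, Mul(-1, 66))), Rational(1, 2)) = Pow(Add(14830, Add(12, -66)), Rational(1, 2)) = Pow(Add(14830, -54), Rational(1, 2)) = Pow(14776, Rational(1, 2)) = Mul(2, Pow(3694, Rational(1, 2)))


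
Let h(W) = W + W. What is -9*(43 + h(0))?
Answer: -387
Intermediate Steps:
h(W) = 2*W
-9*(43 + h(0)) = -9*(43 + 2*0) = -9*(43 + 0) = -9*43 = -387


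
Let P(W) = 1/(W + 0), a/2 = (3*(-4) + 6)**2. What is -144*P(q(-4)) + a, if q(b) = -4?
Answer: 108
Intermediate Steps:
a = 72 (a = 2*(3*(-4) + 6)**2 = 2*(-12 + 6)**2 = 2*(-6)**2 = 2*36 = 72)
P(W) = 1/W
-144*P(q(-4)) + a = -144/(-4) + 72 = -144*(-1/4) + 72 = 36 + 72 = 108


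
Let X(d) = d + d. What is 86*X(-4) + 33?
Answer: -655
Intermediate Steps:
X(d) = 2*d
86*X(-4) + 33 = 86*(2*(-4)) + 33 = 86*(-8) + 33 = -688 + 33 = -655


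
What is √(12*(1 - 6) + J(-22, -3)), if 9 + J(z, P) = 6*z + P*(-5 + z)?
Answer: 2*I*√30 ≈ 10.954*I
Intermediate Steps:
J(z, P) = -9 + 6*z + P*(-5 + z) (J(z, P) = -9 + (6*z + P*(-5 + z)) = -9 + 6*z + P*(-5 + z))
√(12*(1 - 6) + J(-22, -3)) = √(12*(1 - 6) + (-9 - 5*(-3) + 6*(-22) - 3*(-22))) = √(12*(-5) + (-9 + 15 - 132 + 66)) = √(-60 - 60) = √(-120) = 2*I*√30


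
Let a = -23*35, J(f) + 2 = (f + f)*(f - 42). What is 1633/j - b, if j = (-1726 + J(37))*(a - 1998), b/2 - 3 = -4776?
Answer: 56137106557/5880694 ≈ 9546.0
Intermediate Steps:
b = -9546 (b = 6 + 2*(-4776) = 6 - 9552 = -9546)
J(f) = -2 + 2*f*(-42 + f) (J(f) = -2 + (f + f)*(f - 42) = -2 + (2*f)*(-42 + f) = -2 + 2*f*(-42 + f))
a = -805
j = 5880694 (j = (-1726 + (-2 - 84*37 + 2*37²))*(-805 - 1998) = (-1726 + (-2 - 3108 + 2*1369))*(-2803) = (-1726 + (-2 - 3108 + 2738))*(-2803) = (-1726 - 372)*(-2803) = -2098*(-2803) = 5880694)
1633/j - b = 1633/5880694 - 1*(-9546) = 1633*(1/5880694) + 9546 = 1633/5880694 + 9546 = 56137106557/5880694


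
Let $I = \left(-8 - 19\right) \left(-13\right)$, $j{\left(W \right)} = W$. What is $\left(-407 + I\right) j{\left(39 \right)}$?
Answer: $-2184$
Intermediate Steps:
$I = 351$ ($I = \left(-27\right) \left(-13\right) = 351$)
$\left(-407 + I\right) j{\left(39 \right)} = \left(-407 + 351\right) 39 = \left(-56\right) 39 = -2184$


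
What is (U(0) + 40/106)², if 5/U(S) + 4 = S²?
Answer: 34225/44944 ≈ 0.76150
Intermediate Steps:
U(S) = 5/(-4 + S²)
(U(0) + 40/106)² = (5/(-4 + 0²) + 40/106)² = (5/(-4 + 0) + 40*(1/106))² = (5/(-4) + 20/53)² = (5*(-¼) + 20/53)² = (-5/4 + 20/53)² = (-185/212)² = 34225/44944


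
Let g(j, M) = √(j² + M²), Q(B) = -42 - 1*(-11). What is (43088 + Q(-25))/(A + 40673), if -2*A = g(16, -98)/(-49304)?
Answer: 4257104227260186176/4021394900605091999 - 2122882328*√2465/4021394900605091999 ≈ 1.0586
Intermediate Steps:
Q(B) = -31 (Q(B) = -42 + 11 = -31)
g(j, M) = √(M² + j²)
A = √2465/49304 (A = -√((-98)² + 16²)/(2*(-49304)) = -√(9604 + 256)*(-1)/(2*49304) = -√9860*(-1)/(2*49304) = -2*√2465*(-1)/(2*49304) = -(-1)*√2465/49304 = √2465/49304 ≈ 0.0010070)
(43088 + Q(-25))/(A + 40673) = (43088 - 31)/(√2465/49304 + 40673) = 43057/(40673 + √2465/49304)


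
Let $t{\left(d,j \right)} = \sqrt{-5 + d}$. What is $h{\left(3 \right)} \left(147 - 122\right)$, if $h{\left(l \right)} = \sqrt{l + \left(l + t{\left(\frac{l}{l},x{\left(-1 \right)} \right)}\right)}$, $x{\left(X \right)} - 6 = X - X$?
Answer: $25 \sqrt{6 + 2 i} \approx 62.06 + 10.071 i$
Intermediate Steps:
$x{\left(X \right)} = 6$ ($x{\left(X \right)} = 6 + \left(X - X\right) = 6 + 0 = 6$)
$h{\left(l \right)} = \sqrt{2 i + 2 l}$ ($h{\left(l \right)} = \sqrt{l + \left(l + \sqrt{-5 + \frac{l}{l}}\right)} = \sqrt{l + \left(l + \sqrt{-5 + 1}\right)} = \sqrt{l + \left(l + \sqrt{-4}\right)} = \sqrt{l + \left(l + 2 i\right)} = \sqrt{2 i + 2 l}$)
$h{\left(3 \right)} \left(147 - 122\right) = \sqrt{2 i + 2 \cdot 3} \left(147 - 122\right) = \sqrt{2 i + 6} \cdot 25 = \sqrt{6 + 2 i} 25 = 25 \sqrt{6 + 2 i}$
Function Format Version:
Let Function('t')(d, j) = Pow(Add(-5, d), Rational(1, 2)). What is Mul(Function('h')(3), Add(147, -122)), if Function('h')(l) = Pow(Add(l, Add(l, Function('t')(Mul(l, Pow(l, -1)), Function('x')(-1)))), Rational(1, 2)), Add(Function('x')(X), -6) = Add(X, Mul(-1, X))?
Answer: Mul(25, Pow(Add(6, Mul(2, I)), Rational(1, 2))) ≈ Add(62.060, Mul(10.071, I))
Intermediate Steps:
Function('x')(X) = 6 (Function('x')(X) = Add(6, Add(X, Mul(-1, X))) = Add(6, 0) = 6)
Function('h')(l) = Pow(Add(Mul(2, I), Mul(2, l)), Rational(1, 2)) (Function('h')(l) = Pow(Add(l, Add(l, Pow(Add(-5, Mul(l, Pow(l, -1))), Rational(1, 2)))), Rational(1, 2)) = Pow(Add(l, Add(l, Pow(Add(-5, 1), Rational(1, 2)))), Rational(1, 2)) = Pow(Add(l, Add(l, Pow(-4, Rational(1, 2)))), Rational(1, 2)) = Pow(Add(l, Add(l, Mul(2, I))), Rational(1, 2)) = Pow(Add(Mul(2, I), Mul(2, l)), Rational(1, 2)))
Mul(Function('h')(3), Add(147, -122)) = Mul(Pow(Add(Mul(2, I), Mul(2, 3)), Rational(1, 2)), Add(147, -122)) = Mul(Pow(Add(Mul(2, I), 6), Rational(1, 2)), 25) = Mul(Pow(Add(6, Mul(2, I)), Rational(1, 2)), 25) = Mul(25, Pow(Add(6, Mul(2, I)), Rational(1, 2)))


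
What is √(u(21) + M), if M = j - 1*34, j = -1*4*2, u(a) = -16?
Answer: I*√58 ≈ 7.6158*I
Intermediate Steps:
j = -8 (j = -4*2 = -8)
M = -42 (M = -8 - 1*34 = -8 - 34 = -42)
√(u(21) + M) = √(-16 - 42) = √(-58) = I*√58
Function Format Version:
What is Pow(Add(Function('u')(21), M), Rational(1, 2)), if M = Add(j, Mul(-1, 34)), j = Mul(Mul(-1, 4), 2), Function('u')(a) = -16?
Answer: Mul(I, Pow(58, Rational(1, 2))) ≈ Mul(7.6158, I)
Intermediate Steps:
j = -8 (j = Mul(-4, 2) = -8)
M = -42 (M = Add(-8, Mul(-1, 34)) = Add(-8, -34) = -42)
Pow(Add(Function('u')(21), M), Rational(1, 2)) = Pow(Add(-16, -42), Rational(1, 2)) = Pow(-58, Rational(1, 2)) = Mul(I, Pow(58, Rational(1, 2)))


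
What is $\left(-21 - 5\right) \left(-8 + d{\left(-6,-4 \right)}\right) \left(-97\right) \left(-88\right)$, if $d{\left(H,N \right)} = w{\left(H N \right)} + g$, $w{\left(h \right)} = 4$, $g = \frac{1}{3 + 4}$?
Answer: $\frac{5992272}{7} \approx 8.5604 \cdot 10^{5}$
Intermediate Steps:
$g = \frac{1}{7} \approx 0.14286$
$d{\left(H,N \right)} = \frac{29}{7}$ ($d{\left(H,N \right)} = 4 + \frac{1}{7} = \frac{29}{7}$)
$\left(-21 - 5\right) \left(-8 + d{\left(-6,-4 \right)}\right) \left(-97\right) \left(-88\right) = \left(-21 - 5\right) \left(-8 + \frac{29}{7}\right) \left(-97\right) \left(-88\right) = \left(-26\right) \left(- \frac{27}{7}\right) \left(-97\right) \left(-88\right) = \frac{702}{7} \left(-97\right) \left(-88\right) = \left(- \frac{68094}{7}\right) \left(-88\right) = \frac{5992272}{7}$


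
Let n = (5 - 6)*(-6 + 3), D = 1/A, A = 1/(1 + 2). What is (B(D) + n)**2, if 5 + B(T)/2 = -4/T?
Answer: 841/9 ≈ 93.444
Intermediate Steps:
A = 1/3 ≈ 0.33333
D = 3 (D = 1/(1/3) = 3)
B(T) = -10 - 8/T (B(T) = -10 + 2*(-4/T) = -10 - 8/T)
n = 3 (n = -1*(-3) = 3)
(B(D) + n)**2 = ((-10 - 8/3) + 3)**2 = (-38/3 + 3)**2 = (-29/3)**2 = 841/9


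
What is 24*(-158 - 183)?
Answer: -8184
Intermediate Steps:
24*(-158 - 183) = 24*(-341) = -8184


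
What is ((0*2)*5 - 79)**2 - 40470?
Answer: -34229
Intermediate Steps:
((0*2)*5 - 79)**2 - 40470 = (0*5 - 79)**2 - 40470 = (0 - 79)**2 - 40470 = (-79)**2 - 40470 = 6241 - 40470 = -34229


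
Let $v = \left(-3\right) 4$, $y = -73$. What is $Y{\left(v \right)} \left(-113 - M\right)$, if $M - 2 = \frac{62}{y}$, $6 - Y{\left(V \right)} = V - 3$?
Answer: $- \frac{174993}{73} \approx -2397.2$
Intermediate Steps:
$v = -12$
$Y{\left(V \right)} = 9 - V$ ($Y{\left(V \right)} = 6 - \left(V - 3\right) = 6 - \left(-3 + V\right) = 9 - V$)
$M = \frac{84}{73}$ ($M = 2 + \frac{62}{-73} = 2 + 62 \left(- \frac{1}{73}\right) = 2 - \frac{62}{73} = \frac{84}{73} \approx 1.1507$)
$Y{\left(v \right)} \left(-113 - M\right) = \left(9 - -12\right) \left(-113 - \frac{84}{73}\right) = \left(9 + 12\right) \left(-113 - \frac{84}{73}\right) = 21 \left(- \frac{8333}{73}\right) = - \frac{174993}{73}$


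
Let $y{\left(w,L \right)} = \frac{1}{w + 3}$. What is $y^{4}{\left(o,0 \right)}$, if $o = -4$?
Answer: $1$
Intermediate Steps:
$y{\left(w,L \right)} = \frac{1}{3 + w}$
$y^{4}{\left(o,0 \right)} = \left(\frac{1}{3 - 4}\right)^{4} = \left(\frac{1}{-1}\right)^{4} = \left(-1\right)^{4} = 1$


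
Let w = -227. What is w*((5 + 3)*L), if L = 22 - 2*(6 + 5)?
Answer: 0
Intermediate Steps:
L = 0 (L = 22 - 2*11 = 22 - 1*22 = 22 - 22 = 0)
w*((5 + 3)*L) = -227*(5 + 3)*0 = -1816*0 = -227*0 = 0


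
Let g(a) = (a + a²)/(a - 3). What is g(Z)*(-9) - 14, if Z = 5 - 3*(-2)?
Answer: -325/2 ≈ -162.50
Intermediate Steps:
Z = 11 (Z = 5 + 6 = 11)
g(a) = (a + a²)/(-3 + a)
g(Z)*(-9) - 14 = (11*(1 + 11)/(-3 + 11))*(-9) - 14 = (11*12/8)*(-9) - 14 = (11*(⅛)*12)*(-9) - 14 = (33/2)*(-9) - 14 = -297/2 - 14 = -325/2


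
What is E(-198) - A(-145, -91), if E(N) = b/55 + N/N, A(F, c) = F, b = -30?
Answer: 1600/11 ≈ 145.45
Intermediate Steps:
E(N) = 5/11 (E(N) = -30/55 + N/N = -30*1/55 + 1 = -6/11 + 1 = 5/11)
E(-198) - A(-145, -91) = 5/11 - 1*(-145) = 5/11 + 145 = 1600/11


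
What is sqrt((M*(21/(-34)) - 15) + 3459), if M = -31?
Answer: 21*sqrt(9078)/34 ≈ 58.849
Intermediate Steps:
sqrt((M*(21/(-34)) - 15) + 3459) = sqrt((-651/(-34) - 15) + 3459) = sqrt((-651*(-1)/34 - 15) + 3459) = sqrt((-31*(-21/34) - 15) + 3459) = sqrt((651/34 - 15) + 3459) = sqrt(141/34 + 3459) = sqrt(117747/34) = 21*sqrt(9078)/34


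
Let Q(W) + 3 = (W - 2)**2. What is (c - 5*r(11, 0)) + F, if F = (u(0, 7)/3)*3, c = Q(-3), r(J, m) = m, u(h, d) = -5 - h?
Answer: 17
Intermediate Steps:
Q(W) = -3 + (-2 + W)**2 (Q(W) = -3 + (W - 2)**2 = -3 + (-2 + W)**2)
c = 22 (c = -3 + (-2 - 3)**2 = -3 + (-5)**2 = -3 + 25 = 22)
F = -5 (F = ((-5 - 1*0)/3)*3 = ((-5 + 0)/3)*3 = ((1/3)*(-5))*3 = -5/3*3 = -5)
(c - 5*r(11, 0)) + F = (22 - 5*0) - 5 = (22 + 0) - 5 = 22 - 5 = 17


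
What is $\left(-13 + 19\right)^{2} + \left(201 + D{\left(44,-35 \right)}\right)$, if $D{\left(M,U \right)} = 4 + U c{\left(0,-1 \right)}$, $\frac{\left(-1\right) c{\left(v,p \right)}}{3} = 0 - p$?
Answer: $346$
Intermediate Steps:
$c{\left(v,p \right)} = 3 p$ ($c{\left(v,p \right)} = - 3 \left(0 - p\right) = - 3 \left(- p\right) = 3 p$)
$D{\left(M,U \right)} = 4 - 3 U$ ($D{\left(M,U \right)} = 4 + U 3 \left(-1\right) = 4 + U \left(-3\right) = 4 - 3 U$)
$\left(-13 + 19\right)^{2} + \left(201 + D{\left(44,-35 \right)}\right) = \left(-13 + 19\right)^{2} + \left(201 + \left(4 - -105\right)\right) = 6^{2} + \left(201 + \left(4 + 105\right)\right) = 36 + \left(201 + 109\right) = 36 + 310 = 346$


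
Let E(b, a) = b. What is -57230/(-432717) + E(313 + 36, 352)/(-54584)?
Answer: 30647671/243499224 ≈ 0.12586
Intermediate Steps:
-57230/(-432717) + E(313 + 36, 352)/(-54584) = -57230/(-432717) + (313 + 36)/(-54584) = -57230*(-1/432717) + 349*(-1/54584) = 590/4461 - 349/54584 = 30647671/243499224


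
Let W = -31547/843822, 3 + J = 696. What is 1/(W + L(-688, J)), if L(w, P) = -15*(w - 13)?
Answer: 843822/8872756783 ≈ 9.5103e-5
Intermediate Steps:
J = 693 (J = -3 + 696 = 693)
W = -31547/843822 (W = -31547*1/843822 = -31547/843822 ≈ -0.037386)
L(w, P) = 195 - 15*w (L(w, P) = -15*(-13 + w) = 195 - 15*w)
1/(W + L(-688, J)) = 1/(-31547/843822 + (195 - 15*(-688))) = 1/(-31547/843822 + (195 + 10320)) = 1/(-31547/843822 + 10515) = 1/(8872756783/843822) = 843822/8872756783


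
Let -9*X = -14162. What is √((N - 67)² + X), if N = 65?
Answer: √14198/3 ≈ 39.718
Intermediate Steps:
X = 14162/9 (X = -⅑*(-14162) = 14162/9 ≈ 1573.6)
√((N - 67)² + X) = √((65 - 67)² + 14162/9) = √((-2)² + 14162/9) = √(4 + 14162/9) = √(14198/9) = √14198/3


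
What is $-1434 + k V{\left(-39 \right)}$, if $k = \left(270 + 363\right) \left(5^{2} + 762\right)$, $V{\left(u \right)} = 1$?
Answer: $496737$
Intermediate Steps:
$k = 498171$ ($k = 633 \left(25 + 762\right) = 633 \cdot 787 = 498171$)
$-1434 + k V{\left(-39 \right)} = -1434 + 498171 \cdot 1 = -1434 + 498171 = 496737$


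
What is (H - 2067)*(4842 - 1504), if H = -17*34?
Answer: -8829010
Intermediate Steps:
H = -578
(H - 2067)*(4842 - 1504) = (-578 - 2067)*(4842 - 1504) = -2645*3338 = -8829010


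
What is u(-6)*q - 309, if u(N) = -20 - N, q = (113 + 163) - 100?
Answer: -2773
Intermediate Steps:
q = 176 (q = 276 - 100 = 176)
u(-6)*q - 309 = (-20 - 1*(-6))*176 - 309 = (-20 + 6)*176 - 309 = -14*176 - 309 = -2464 - 309 = -2773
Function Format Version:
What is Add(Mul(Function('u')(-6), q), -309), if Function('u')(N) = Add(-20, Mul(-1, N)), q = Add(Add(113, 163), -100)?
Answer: -2773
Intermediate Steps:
q = 176 (q = Add(276, -100) = 176)
Add(Mul(Function('u')(-6), q), -309) = Add(Mul(Add(-20, Mul(-1, -6)), 176), -309) = Add(Mul(Add(-20, 6), 176), -309) = Add(Mul(-14, 176), -309) = Add(-2464, -309) = -2773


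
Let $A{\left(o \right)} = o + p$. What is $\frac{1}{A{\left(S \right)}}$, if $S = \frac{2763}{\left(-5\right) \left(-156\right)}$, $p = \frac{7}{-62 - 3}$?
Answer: $\frac{260}{893} \approx 0.29115$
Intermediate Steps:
$p = - \frac{7}{65}$ ($p = \frac{7}{-65} = 7 \left(- \frac{1}{65}\right) = - \frac{7}{65} \approx -0.10769$)
$S = \frac{921}{260}$ ($S = \frac{2763}{780} = 2763 \cdot \frac{1}{780} = \frac{921}{260} \approx 3.5423$)
$A{\left(o \right)} = - \frac{7}{65} + o$ ($A{\left(o \right)} = o - \frac{7}{65} = - \frac{7}{65} + o$)
$\frac{1}{A{\left(S \right)}} = \frac{1}{- \frac{7}{65} + \frac{921}{260}} = \frac{1}{\frac{893}{260}} = \frac{260}{893}$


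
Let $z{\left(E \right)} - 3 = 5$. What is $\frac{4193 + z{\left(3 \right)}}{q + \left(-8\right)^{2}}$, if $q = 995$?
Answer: $\frac{4201}{1059} \approx 3.9669$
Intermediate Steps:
$z{\left(E \right)} = 8$ ($z{\left(E \right)} = 3 + 5 = 8$)
$\frac{4193 + z{\left(3 \right)}}{q + \left(-8\right)^{2}} = \frac{4193 + 8}{995 + \left(-8\right)^{2}} = \frac{4201}{995 + 64} = \frac{4201}{1059}$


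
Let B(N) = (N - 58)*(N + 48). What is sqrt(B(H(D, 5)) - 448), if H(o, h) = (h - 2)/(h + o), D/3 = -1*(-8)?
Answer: I*sqrt(2718973)/29 ≈ 56.86*I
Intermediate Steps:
D = 24 (D = 3*(-1*(-8)) = 3*8 = 24)
H(o, h) = (-2 + h)/(h + o)
B(N) = (-58 + N)*(48 + N)
sqrt(B(H(D, 5)) - 448) = sqrt((-2784 + ((-2 + 5)/(5 + 24))**2 - 10*(-2 + 5)/(5 + 24)) - 448) = sqrt((-2784 + (3/29)**2 - 10*3/29) - 448) = sqrt((-2784 + 9/841 - 30/29) - 448) = sqrt(-2342205/841 - 448) = sqrt(-2718973/841) = I*sqrt(2718973)/29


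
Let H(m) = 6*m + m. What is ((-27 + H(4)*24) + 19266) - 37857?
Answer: -17946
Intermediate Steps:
H(m) = 7*m
((-27 + H(4)*24) + 19266) - 37857 = ((-27 + (7*4)*24) + 19266) - 37857 = ((-27 + 28*24) + 19266) - 37857 = ((-27 + 672) + 19266) - 37857 = (645 + 19266) - 37857 = 19911 - 37857 = -17946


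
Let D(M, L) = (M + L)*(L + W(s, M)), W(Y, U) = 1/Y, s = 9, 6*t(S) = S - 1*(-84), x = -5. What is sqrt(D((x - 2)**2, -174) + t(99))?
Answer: sqrt(783598)/6 ≈ 147.54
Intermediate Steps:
t(S) = 14 + S/6 (t(S) = (S - 1*(-84))/6 = (S + 84)/6 = (84 + S)/6 = 14 + S/6)
D(M, L) = (1/9 + L)*(L + M) (D(M, L) = (M + L)*(L + 1/9) = (L + M)*(L + 1/9) = (L + M)*(1/9 + L) = (1/9 + L)*(L + M))
sqrt(D((x - 2)**2, -174) + t(99)) = sqrt(((-174)**2 + (1/9)*(-174) + (-5 - 2)**2/9 - 174*(-5 - 2)**2) + (14 + (1/6)*99)) = sqrt((30276 - 58/3 + (1/9)*(-7)**2 - 174*(-7)**2) + (14 + 33/2)) = sqrt((30276 - 58/3 + (1/9)*49 - 174*49) + 61/2) = sqrt((30276 - 58/3 + 49/9 - 8526) + 61/2) = sqrt(195625/9 + 61/2) = sqrt(391799/18) = sqrt(783598)/6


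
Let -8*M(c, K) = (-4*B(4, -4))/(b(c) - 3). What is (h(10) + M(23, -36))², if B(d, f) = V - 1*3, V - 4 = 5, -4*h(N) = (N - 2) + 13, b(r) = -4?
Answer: 25281/784 ≈ 32.246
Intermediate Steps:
h(N) = -11/4 - N/4 (h(N) = -((N - 2) + 13)/4 = -((-2 + N) + 13)/4 = -(11 + N)/4 = -11/4 - N/4)
V = 9 (V = 4 + 5 = 9)
B(d, f) = 6 (B(d, f) = 9 - 1*3 = 9 - 3 = 6)
M(c, K) = -3/7 (M(c, K) = -(-4*6)/(8*(-4 - 3)) = -(-3)/(-7) = -(-3)*(-1)/7 = -⅛*24/7 = -3/7)
(h(10) + M(23, -36))² = ((-11/4 - ¼*10) - 3/7)² = ((-11/4 - 5/2) - 3/7)² = (-21/4 - 3/7)² = (-159/28)² = 25281/784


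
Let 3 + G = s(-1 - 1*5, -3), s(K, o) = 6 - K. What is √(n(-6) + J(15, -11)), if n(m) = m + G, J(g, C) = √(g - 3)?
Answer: √(3 + 2*√3) ≈ 2.5425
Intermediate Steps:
G = 9 (G = -3 + (6 - (-1 - 1*5)) = -3 + (6 - (-1 - 5)) = -3 + (6 - 1*(-6)) = -3 + (6 + 6) = -3 + 12 = 9)
J(g, C) = √(-3 + g)
n(m) = 9 + m (n(m) = m + 9 = 9 + m)
√(n(-6) + J(15, -11)) = √((9 - 6) + √(-3 + 15)) = √(3 + √12) = √(3 + 2*√3)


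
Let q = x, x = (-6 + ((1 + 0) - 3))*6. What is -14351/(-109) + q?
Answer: 9119/109 ≈ 83.661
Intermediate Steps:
x = -48 (x = (-6 + (1 - 3))*6 = (-6 - 2)*6 = -8*6 = -48)
q = -48
-14351/(-109) + q = -14351/(-109) - 48 = -14351*(-1)/109 - 48 = -113*(-127/109) - 48 = 14351/109 - 48 = 9119/109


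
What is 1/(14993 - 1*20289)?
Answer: -1/5296 ≈ -0.00018882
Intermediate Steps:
1/(14993 - 1*20289) = 1/(14993 - 20289) = 1/(-5296) = -1/5296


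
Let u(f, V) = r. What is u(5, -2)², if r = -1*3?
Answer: 9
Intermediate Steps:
r = -3
u(f, V) = -3
u(5, -2)² = (-3)² = 9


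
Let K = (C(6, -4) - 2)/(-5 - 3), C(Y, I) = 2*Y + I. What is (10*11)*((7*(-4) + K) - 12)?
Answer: -8965/2 ≈ -4482.5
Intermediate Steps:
C(Y, I) = I + 2*Y
K = -3/4 (K = ((-4 + 2*6) - 2)/(-5 - 3) = ((-4 + 12) - 2)/(-8) = (8 - 2)*(-1/8) = 6*(-1/8) = -3/4 ≈ -0.75000)
(10*11)*((7*(-4) + K) - 12) = (10*11)*((7*(-4) - 3/4) - 12) = 110*((-28 - 3/4) - 12) = 110*(-115/4 - 12) = 110*(-163/4) = -8965/2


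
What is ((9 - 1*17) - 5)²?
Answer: 169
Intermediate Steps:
((9 - 1*17) - 5)² = ((9 - 17) - 5)² = (-8 - 5)² = (-13)² = 169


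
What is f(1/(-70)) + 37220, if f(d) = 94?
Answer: 37314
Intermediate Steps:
f(1/(-70)) + 37220 = 94 + 37220 = 37314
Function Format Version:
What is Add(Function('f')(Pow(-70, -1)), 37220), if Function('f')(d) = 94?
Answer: 37314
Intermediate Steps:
Add(Function('f')(Pow(-70, -1)), 37220) = Add(94, 37220) = 37314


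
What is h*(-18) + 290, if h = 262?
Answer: -4426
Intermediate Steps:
h*(-18) + 290 = 262*(-18) + 290 = -4716 + 290 = -4426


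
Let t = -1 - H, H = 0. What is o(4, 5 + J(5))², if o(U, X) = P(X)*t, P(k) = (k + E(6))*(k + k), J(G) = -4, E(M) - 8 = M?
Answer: 900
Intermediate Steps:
E(M) = 8 + M
t = -1 (t = -1 - 1*0 = -1 + 0 = -1)
P(k) = 2*k*(14 + k) (P(k) = (k + (8 + 6))*(k + k) = (k + 14)*(2*k) = (14 + k)*(2*k) = 2*k*(14 + k))
o(U, X) = -2*X*(14 + X) (o(U, X) = (2*X*(14 + X))*(-1) = -2*X*(14 + X))
o(4, 5 + J(5))² = (-2*(5 - 4)*(14 + (5 - 4)))² = (-2*1*(14 + 1))² = (-2*1*15)² = (-30)² = 900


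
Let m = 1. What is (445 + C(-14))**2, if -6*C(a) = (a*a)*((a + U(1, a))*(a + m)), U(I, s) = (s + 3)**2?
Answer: 18948348409/9 ≈ 2.1054e+9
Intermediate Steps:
U(I, s) = (3 + s)**2
C(a) = -a**2*(1 + a)*(a + (3 + a)**2)/6 (C(a) = -a*a*(a + (3 + a)**2)*(a + 1)/6 = -a**2*(a + (3 + a)**2)*(1 + a)/6 = -a**2*(1 + a)*(a + (3 + a)**2)/6)
(445 + C(-14))**2 = (445 + (1/6)*(-14)**2*(-9 - 1*(-14)**3 - 16*(-14) - 8*(-14)**2))**2 = (445 + (1/6)*196*(-9 - 1*(-2744) + 224 - 8*196))**2 = (445 + (1/6)*196*(-9 + 2744 + 224 - 1568))**2 = (445 + (1/6)*196*1391)**2 = (445 + 136318/3)**2 = (137653/3)**2 = 18948348409/9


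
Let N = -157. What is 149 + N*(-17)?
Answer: 2818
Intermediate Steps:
149 + N*(-17) = 149 - 157*(-17) = 149 + 2669 = 2818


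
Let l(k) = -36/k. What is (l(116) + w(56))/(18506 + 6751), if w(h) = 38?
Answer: 1093/732453 ≈ 0.0014922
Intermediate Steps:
(l(116) + w(56))/(18506 + 6751) = (-36/116 + 38)/(18506 + 6751) = (-36*1/116 + 38)/25257 = (-9/29 + 38)*(1/25257) = (1093/29)*(1/25257) = 1093/732453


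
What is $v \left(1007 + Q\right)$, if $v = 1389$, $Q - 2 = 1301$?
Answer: $3208590$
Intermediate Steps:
$Q = 1303$ ($Q = 2 + 1301 = 1303$)
$v \left(1007 + Q\right) = 1389 \left(1007 + 1303\right) = 1389 \cdot 2310 = 3208590$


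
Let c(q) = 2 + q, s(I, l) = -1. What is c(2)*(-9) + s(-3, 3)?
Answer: -37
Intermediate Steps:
c(2)*(-9) + s(-3, 3) = (2 + 2)*(-9) - 1 = 4*(-9) - 1 = -36 - 1 = -37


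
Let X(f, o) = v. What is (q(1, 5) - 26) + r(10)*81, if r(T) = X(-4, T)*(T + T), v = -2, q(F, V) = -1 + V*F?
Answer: -3262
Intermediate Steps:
q(F, V) = -1 + F*V
X(f, o) = -2
r(T) = -4*T (r(T) = -2*(T + T) = -4*T)
(q(1, 5) - 26) + r(10)*81 = ((-1 + 1*5) - 26) - 4*10*81 = ((-1 + 5) - 26) - 40*81 = (4 - 26) - 3240 = -22 - 3240 = -3262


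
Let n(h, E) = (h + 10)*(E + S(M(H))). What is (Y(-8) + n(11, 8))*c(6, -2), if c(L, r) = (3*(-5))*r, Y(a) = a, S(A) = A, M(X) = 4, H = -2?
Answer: 7320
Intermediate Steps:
c(L, r) = -15*r
n(h, E) = (4 + E)*(10 + h) (n(h, E) = (h + 10)*(E + 4) = (10 + h)*(4 + E) = (4 + E)*(10 + h))
(Y(-8) + n(11, 8))*c(6, -2) = (-8 + (40 + 4*11 + 10*8 + 8*11))*(-15*(-2)) = (-8 + (40 + 44 + 80 + 88))*30 = (-8 + 252)*30 = 244*30 = 7320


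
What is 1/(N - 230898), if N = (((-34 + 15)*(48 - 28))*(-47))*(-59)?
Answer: -1/1284638 ≈ -7.7843e-7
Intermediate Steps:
N = -1053740 (N = (-19*20*(-47))*(-59) = -380*(-47)*(-59) = 17860*(-59) = -1053740)
1/(N - 230898) = 1/(-1053740 - 230898) = 1/(-1284638) = -1/1284638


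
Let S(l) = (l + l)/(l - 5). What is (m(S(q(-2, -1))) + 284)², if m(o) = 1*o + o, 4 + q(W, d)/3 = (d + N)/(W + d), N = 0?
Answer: 1315609/16 ≈ 82226.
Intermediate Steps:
q(W, d) = -12 + 3*d/(W + d) (q(W, d) = -12 + 3*((d + 0)/(W + d)) = -12 + 3*(d/(W + d)) = -12 + 3*d/(W + d))
S(l) = 2*l/(-5 + l) (S(l) = (2*l)/(-5 + l) = 2*l/(-5 + l))
m(o) = 2*o (m(o) = o + o = 2*o)
(m(S(q(-2, -1))) + 284)² = (2*(2*(3*(-4*(-2) - 3*(-1))/(-2 - 1))/(-5 + 3*(-4*(-2) - 3*(-1))/(-2 - 1))) + 284)² = (2*(2*(3*(8 + 3)/(-3))/(-5 + 3*(8 + 3)/(-3))) + 284)² = (2*(2*(3*(-⅓)*11)/(-5 + 3*(-⅓)*11)) + 284)² = (2*(2*(-11)/(-5 - 11)) + 284)² = (2*(2*(-11)/(-16)) + 284)² = (2*(2*(-11)*(-1/16)) + 284)² = (2*(11/8) + 284)² = (11/4 + 284)² = (1147/4)² = 1315609/16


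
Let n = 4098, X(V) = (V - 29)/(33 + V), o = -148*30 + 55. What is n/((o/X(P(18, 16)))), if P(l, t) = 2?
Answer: 110646/153475 ≈ 0.72094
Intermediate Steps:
o = -4385 (o = -4440 + 55 = -4385)
X(V) = (-29 + V)/(33 + V)
n/((o/X(P(18, 16)))) = 4098/((-4385*(33 + 2)/(-29 + 2))) = 4098/((-4385/(-27/35))) = 4098/((-4385*(-35/27))) = 4098/(153475/27) = 4098*(27/153475) = 110646/153475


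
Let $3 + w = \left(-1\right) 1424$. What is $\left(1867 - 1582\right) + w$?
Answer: $-1142$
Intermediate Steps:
$w = -1427$ ($w = -3 - 1424 = -1427$)
$\left(1867 - 1582\right) + w = \left(1867 - 1582\right) - 1427 = 285 - 1427 = -1142$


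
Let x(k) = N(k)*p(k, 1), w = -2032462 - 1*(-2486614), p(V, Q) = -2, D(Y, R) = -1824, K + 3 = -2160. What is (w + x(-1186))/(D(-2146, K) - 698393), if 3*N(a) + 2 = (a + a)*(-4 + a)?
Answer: 4282900/2100651 ≈ 2.0388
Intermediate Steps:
K = -2163 (K = -3 - 2160 = -2163)
N(a) = -⅔ + 2*a*(-4 + a)/3 (N(a) = -⅔ + ((a + a)*(-4 + a))/3 = -⅔ + ((2*a)*(-4 + a))/3 = -⅔ + (2*a*(-4 + a))/3 = -⅔ + 2*a*(-4 + a)/3)
w = 454152 (w = -2032462 + 2486614 = 454152)
x(k) = 4/3 - 4*k²/3 + 16*k/3 (x(k) = (-⅔ - 8*k/3 + 2*k²/3)*(-2) = 4/3 - 4*k²/3 + 16*k/3)
(w + x(-1186))/(D(-2146, K) - 698393) = (454152 + (4/3 - 4/3*(-1186)² + (16/3)*(-1186)))/(-1824 - 698393) = (454152 + (4/3 - 4/3*1406596 - 18976/3))/(-700217) = (454152 + (4/3 - 5626384/3 - 18976/3))*(-1/700217) = (454152 - 5645356/3)*(-1/700217) = -4282900/3*(-1/700217) = 4282900/2100651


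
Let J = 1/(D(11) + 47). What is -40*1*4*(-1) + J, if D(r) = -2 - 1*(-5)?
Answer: 8001/50 ≈ 160.02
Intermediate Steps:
D(r) = 3 (D(r) = -2 + 5 = 3)
J = 1/50 (J = 1/(3 + 47) = 1/50 ≈ 0.020000)
-40*1*4*(-1) + J = -40*1*4*(-1) + 1/50 = -160*(-1) + 1/50 = -40*(-4) + 1/50 = 160 + 1/50 = 8001/50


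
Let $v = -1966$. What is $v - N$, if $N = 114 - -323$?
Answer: $-2403$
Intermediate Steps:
$N = 437$ ($N = 114 + 323 = 437$)
$v - N = -1966 - 437 = -2403$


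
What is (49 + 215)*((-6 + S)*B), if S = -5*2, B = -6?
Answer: 25344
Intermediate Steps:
S = -10
(49 + 215)*((-6 + S)*B) = (49 + 215)*((-6 - 10)*(-6)) = 264*(-16*(-6)) = 264*96 = 25344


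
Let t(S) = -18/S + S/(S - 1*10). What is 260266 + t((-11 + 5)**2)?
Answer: 6766939/26 ≈ 2.6027e+5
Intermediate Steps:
t(S) = -18/S + S/(-10 + S) (t(S) = -18/S + S/(S - 10) = -18/S + S/(-10 + S))
260266 + t((-11 + 5)**2) = 260266 + (180 + ((-11 + 5)**2)**2 - 18*(-11 + 5)**2)/(((-11 + 5)**2)*(-10 + (-11 + 5)**2)) = 260266 + (180 + ((-6)**2)**2 - 18*(-6)**2)/(((-6)**2)*(-10 + (-6)**2)) = 260266 + (180 + 36**2 - 18*36)/(36*(-10 + 36)) = 260266 + (1/36)*(180 + 1296 - 648)/26 = 260266 + (1/36)*(1/26)*828 = 260266 + 23/26 = 6766939/26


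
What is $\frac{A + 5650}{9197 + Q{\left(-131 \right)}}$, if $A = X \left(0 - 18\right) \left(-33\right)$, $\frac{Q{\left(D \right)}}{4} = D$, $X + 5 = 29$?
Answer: $\frac{19906}{8673} \approx 2.2952$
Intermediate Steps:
$X = 24$ ($X = -5 + 29 = 24$)
$Q{\left(D \right)} = 4 D$
$A = 14256$ ($A = 24 \left(0 - 18\right) \left(-33\right) = 24 \left(-18\right) \left(-33\right) = \left(-432\right) \left(-33\right) = 14256$)
$\frac{A + 5650}{9197 + Q{\left(-131 \right)}} = \frac{14256 + 5650}{9197 + 4 \left(-131\right)} = \frac{19906}{9197 - 524} = \frac{19906}{8673}$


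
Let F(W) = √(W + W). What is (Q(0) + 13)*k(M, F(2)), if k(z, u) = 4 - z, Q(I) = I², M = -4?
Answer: 104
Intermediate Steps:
F(W) = √2*√W (F(W) = √(2*W) = √2*√W)
(Q(0) + 13)*k(M, F(2)) = (0² + 13)*(4 - 1*(-4)) = (0 + 13)*(4 + 4) = 13*8 = 104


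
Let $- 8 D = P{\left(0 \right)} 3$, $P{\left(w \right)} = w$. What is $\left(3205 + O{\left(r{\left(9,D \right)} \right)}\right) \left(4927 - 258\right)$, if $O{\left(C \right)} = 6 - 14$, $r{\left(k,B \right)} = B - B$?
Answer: $14926793$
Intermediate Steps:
$D = 0$ ($D = - \frac{0 \cdot 3}{8} = \left(- \frac{1}{8}\right) 0 = 0$)
$r{\left(k,B \right)} = 0$
$O{\left(C \right)} = -8$ ($O{\left(C \right)} = 6 - 14 = -8$)
$\left(3205 + O{\left(r{\left(9,D \right)} \right)}\right) \left(4927 - 258\right) = \left(3205 - 8\right) \left(4927 - 258\right) = 3197 \cdot 4669 = 14926793$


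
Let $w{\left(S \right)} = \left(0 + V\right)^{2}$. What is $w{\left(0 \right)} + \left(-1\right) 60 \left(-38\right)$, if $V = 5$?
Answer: $2305$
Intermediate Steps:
$w{\left(S \right)} = 25$ ($w{\left(S \right)} = \left(0 + 5\right)^{2} = 5^{2} = 25$)
$w{\left(0 \right)} + \left(-1\right) 60 \left(-38\right) = 25 + \left(-1\right) 60 \left(-38\right) = 25 - -2280 = 25 + 2280 = 2305$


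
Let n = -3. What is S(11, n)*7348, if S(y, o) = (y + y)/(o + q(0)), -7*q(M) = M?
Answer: -161656/3 ≈ -53885.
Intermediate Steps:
q(M) = -M/7
S(y, o) = 2*y/o (S(y, o) = (y + y)/(o - 1/7*0) = (2*y)/(o + 0) = (2*y)/o = 2*y/o)
S(11, n)*7348 = (2*11/(-3))*7348 = (2*11*(-1/3))*7348 = -22/3*7348 = -161656/3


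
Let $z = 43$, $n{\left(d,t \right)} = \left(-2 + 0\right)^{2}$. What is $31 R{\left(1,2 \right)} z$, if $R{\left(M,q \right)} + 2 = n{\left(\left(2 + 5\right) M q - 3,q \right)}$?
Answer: $2666$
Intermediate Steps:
$n{\left(d,t \right)} = 4$ ($n{\left(d,t \right)} = \left(-2\right)^{2} = 4$)
$R{\left(M,q \right)} = 2$ ($R{\left(M,q \right)} = -2 + 4 = 2$)
$31 R{\left(1,2 \right)} z = 31 \cdot 2 \cdot 43 = 62 \cdot 43 = 2666$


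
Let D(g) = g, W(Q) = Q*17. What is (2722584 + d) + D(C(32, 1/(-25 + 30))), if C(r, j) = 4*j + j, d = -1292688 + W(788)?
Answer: 1443293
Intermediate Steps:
W(Q) = 17*Q
d = -1279292 (d = -1292688 + 17*788 = -1292688 + 13396 = -1279292)
C(r, j) = 5*j
(2722584 + d) + D(C(32, 1/(-25 + 30))) = (2722584 - 1279292) + 5/(-25 + 30) = 1443292 + 5/5 = 1443292 + 5*(⅕) = 1443292 + 1 = 1443293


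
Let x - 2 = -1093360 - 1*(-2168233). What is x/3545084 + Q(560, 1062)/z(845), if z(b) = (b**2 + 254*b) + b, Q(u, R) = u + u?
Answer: 50153340329/164757778900 ≈ 0.30441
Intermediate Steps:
Q(u, R) = 2*u
z(b) = b**2 + 255*b
x = 1074875 (x = 2 + (-1093360 - 1*(-2168233)) = 2 + (-1093360 + 2168233) = 2 + 1074873 = 1074875)
x/3545084 + Q(560, 1062)/z(845) = 1074875/3545084 + (2*560)/((845*(255 + 845))) = 1074875*(1/3545084) + 1120/((845*1100)) = 1074875/3545084 + 1120/929500 = 1074875/3545084 + 1120*(1/929500) = 1074875/3545084 + 56/46475 = 50153340329/164757778900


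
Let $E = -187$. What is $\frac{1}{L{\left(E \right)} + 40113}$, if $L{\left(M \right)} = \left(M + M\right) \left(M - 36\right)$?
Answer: $\frac{1}{123515} \approx 8.0962 \cdot 10^{-6}$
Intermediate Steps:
$L{\left(M \right)} = 2 M \left(-36 + M\right)$
$\frac{1}{L{\left(E \right)} + 40113} = \frac{1}{2 \left(-187\right) \left(-36 - 187\right) + 40113} = \frac{1}{2 \left(-187\right) \left(-223\right) + 40113} = \frac{1}{83402 + 40113} = \frac{1}{123515}$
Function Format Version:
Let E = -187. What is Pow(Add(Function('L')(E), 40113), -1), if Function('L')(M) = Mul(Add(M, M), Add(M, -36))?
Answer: Rational(1, 123515) ≈ 8.0962e-6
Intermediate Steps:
Function('L')(M) = Mul(2, M, Add(-36, M)) (Function('L')(M) = Mul(Mul(2, M), Add(-36, M)) = Mul(2, M, Add(-36, M)))
Pow(Add(Function('L')(E), 40113), -1) = Pow(Add(Mul(2, -187, Add(-36, -187)), 40113), -1) = Pow(Add(Mul(2, -187, -223), 40113), -1) = Pow(Add(83402, 40113), -1) = Pow(123515, -1) = Rational(1, 123515)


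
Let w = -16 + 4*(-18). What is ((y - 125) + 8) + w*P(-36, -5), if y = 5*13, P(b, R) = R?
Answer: 388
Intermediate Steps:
y = 65
w = -88 (w = -16 - 72 = -88)
((y - 125) + 8) + w*P(-36, -5) = ((65 - 125) + 8) - 88*(-5) = (-60 + 8) + 440 = -52 + 440 = 388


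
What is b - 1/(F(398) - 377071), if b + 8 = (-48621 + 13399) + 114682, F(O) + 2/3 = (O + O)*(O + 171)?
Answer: 18079858761/227557 ≈ 79452.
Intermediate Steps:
F(O) = -⅔ + 2*O*(171 + O) (F(O) = -⅔ + (O + O)*(O + 171) = -⅔ + (2*O)*(171 + O) = -⅔ + 2*O*(171 + O))
b = 79452 (b = -8 + ((-48621 + 13399) + 114682) = -8 + (-35222 + 114682) = -8 + 79460 = 79452)
b - 1/(F(398) - 377071) = 79452 - 1/((-⅔ + 2*398² + 342*398) - 377071) = 79452 - 1/((-⅔ + 2*158404 + 136116) - 377071) = 79452 - 1/((-⅔ + 316808 + 136116) - 377071) = 79452 - 1/(1358770/3 - 377071) = 79452 - 1/227557/3 = 79452 - 1*3/227557 = 79452 - 3/227557 = 18079858761/227557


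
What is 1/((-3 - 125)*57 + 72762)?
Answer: 1/65466 ≈ 1.5275e-5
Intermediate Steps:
1/((-3 - 125)*57 + 72762) = 1/(-128*57 + 72762) = 1/(-7296 + 72762) = 1/65466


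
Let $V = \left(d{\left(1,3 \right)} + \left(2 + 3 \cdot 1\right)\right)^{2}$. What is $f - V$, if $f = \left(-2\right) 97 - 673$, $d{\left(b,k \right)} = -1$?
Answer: $-883$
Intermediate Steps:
$V = 16$ ($V = \left(-1 + \left(2 + 3 \cdot 1\right)\right)^{2} = \left(-1 + \left(2 + 3\right)\right)^{2} = \left(-1 + 5\right)^{2} = 4^{2} = 16$)
$f = -867$ ($f = -194 - 673 = -867$)
$f - V = -867 - 16 = -883$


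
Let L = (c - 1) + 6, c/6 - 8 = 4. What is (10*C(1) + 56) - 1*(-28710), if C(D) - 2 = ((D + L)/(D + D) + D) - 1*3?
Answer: 29156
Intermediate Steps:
c = 72 (c = 48 + 6*4 = 48 + 24 = 72)
L = 77 (L = (72 - 1) + 6 = 71 + 6 = 77)
C(D) = -1 + D + (77 + D)/(2*D) (C(D) = 2 + (((D + 77)/(D + D) + D) - 1*3) = 2 + (((77 + D)/((2*D)) + D) - 3) = 2 + (((77 + D)*(1/(2*D)) + D) - 3) = 2 + (((77 + D)/(2*D) + D) - 3) = 2 + ((D + (77 + D)/(2*D)) - 3) = 2 + (-3 + D + (77 + D)/(2*D)) = -1 + D + (77 + D)/(2*D))
(10*C(1) + 56) - 1*(-28710) = (10*(-½ + 1 + (77/2)/1) + 56) - 1*(-28710) = (10*(-½ + 1 + (77/2)*1) + 56) + 28710 = (10*(-½ + 1 + 77/2) + 56) + 28710 = (10*39 + 56) + 28710 = (390 + 56) + 28710 = 446 + 28710 = 29156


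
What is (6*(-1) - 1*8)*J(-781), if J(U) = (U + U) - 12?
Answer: 22036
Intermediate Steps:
J(U) = -12 + 2*U (J(U) = 2*U - 12 = -12 + 2*U)
(6*(-1) - 1*8)*J(-781) = (6*(-1) - 1*8)*(-12 + 2*(-781)) = (-6 - 8)*(-12 - 1562) = -14*(-1574) = 22036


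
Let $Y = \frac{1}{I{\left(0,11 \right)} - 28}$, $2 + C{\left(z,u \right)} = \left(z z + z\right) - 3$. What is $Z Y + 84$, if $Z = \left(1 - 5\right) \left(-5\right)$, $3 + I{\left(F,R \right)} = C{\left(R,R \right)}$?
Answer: $\frac{2021}{24} \approx 84.208$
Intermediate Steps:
$C{\left(z,u \right)} = -5 + z + z^{2}$ ($C{\left(z,u \right)} = -2 - \left(3 - z - z z\right) = -2 - \left(3 - z - z^{2}\right) = -2 + \left(-3 + z + z^{2}\right) = -5 + z + z^{2}$)
$I{\left(F,R \right)} = -8 + R + R^{2}$ ($I{\left(F,R \right)} = -3 + \left(-5 + R + R^{2}\right) = -8 + R + R^{2}$)
$Y = \frac{1}{96}$ ($Y = \frac{1}{\left(-8 + 11 + 11^{2}\right) - 28} = \frac{1}{\left(-8 + 11 + 121\right) - 28} = \frac{1}{124 - 28} = \frac{1}{96} \approx 0.010417$)
$Z = 20$ ($Z = \left(-4\right) \left(-5\right) = 20$)
$Z Y + 84 = 20 \cdot \frac{1}{96} + 84 = \frac{5}{24} + 84 = \frac{2021}{24}$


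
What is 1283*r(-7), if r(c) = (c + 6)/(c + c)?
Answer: 1283/14 ≈ 91.643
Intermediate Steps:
r(c) = (6 + c)/(2*c) (r(c) = (6 + c)/((2*c)) = (6 + c)*(1/(2*c)) = (6 + c)/(2*c))
1283*r(-7) = 1283*((½)*(6 - 7)/(-7)) = 1283*((½)*(-⅐)*(-1)) = 1283*(1/14) = 1283/14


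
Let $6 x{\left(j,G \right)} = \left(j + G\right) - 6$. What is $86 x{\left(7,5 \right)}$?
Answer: $86$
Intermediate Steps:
$x{\left(j,G \right)} = -1 + \frac{G}{6} + \frac{j}{6}$ ($x{\left(j,G \right)} = \frac{\left(j + G\right) - 6}{6} = \frac{\left(G + j\right) - 6}{6} = \frac{-6 + G + j}{6} = -1 + \frac{G}{6} + \frac{j}{6}$)
$86 x{\left(7,5 \right)} = 86 \left(-1 + \frac{1}{6} \cdot 5 + \frac{1}{6} \cdot 7\right) = 86 \left(-1 + \frac{5}{6} + \frac{7}{6}\right) = 86 \cdot 1 = 86$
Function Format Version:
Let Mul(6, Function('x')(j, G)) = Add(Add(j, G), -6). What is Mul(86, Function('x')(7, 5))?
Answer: 86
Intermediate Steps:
Function('x')(j, G) = Add(-1, Mul(Rational(1, 6), G), Mul(Rational(1, 6), j)) (Function('x')(j, G) = Mul(Rational(1, 6), Add(Add(j, G), -6)) = Mul(Rational(1, 6), Add(Add(G, j), -6)) = Mul(Rational(1, 6), Add(-6, G, j)) = Add(-1, Mul(Rational(1, 6), G), Mul(Rational(1, 6), j)))
Mul(86, Function('x')(7, 5)) = Mul(86, Add(-1, Mul(Rational(1, 6), 5), Mul(Rational(1, 6), 7))) = Mul(86, Add(-1, Rational(5, 6), Rational(7, 6))) = Mul(86, 1) = 86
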